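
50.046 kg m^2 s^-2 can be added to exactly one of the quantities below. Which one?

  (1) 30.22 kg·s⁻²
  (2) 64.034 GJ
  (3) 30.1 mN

(2)

Reference: kg·m²·s⁻².
Each option:
  (1) kg·s⁻²
  (2) J = N·m = kg·m²·s⁻²  ← same
  (3) N = kg·m·s⁻²
Only (2) matches kg·m²·s⁻².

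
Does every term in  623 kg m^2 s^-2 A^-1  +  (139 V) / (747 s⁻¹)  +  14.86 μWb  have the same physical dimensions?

Yes

Work out the base dimensions of each:
  623 kg m^2 s^-2 A^-1:  kg·m²·s⁻²·A⁻¹
  (139 V) / (747 s⁻¹):  [kg·m²·s⁻³·A⁻¹] / [s⁻¹] = kg·m²·s⁻²·A⁻¹
  14.86 μWb:  Wb = V·s = kg·m²·s⁻²·A⁻¹
Every term reduces to kg·m²·s⁻²·A⁻¹.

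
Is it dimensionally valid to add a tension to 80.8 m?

Dimensions:
  a tension:  [tension] = kg·m·s⁻²
  80.8 m:  m
kg·m·s⁻² ≠ m, so they cannot be added.

No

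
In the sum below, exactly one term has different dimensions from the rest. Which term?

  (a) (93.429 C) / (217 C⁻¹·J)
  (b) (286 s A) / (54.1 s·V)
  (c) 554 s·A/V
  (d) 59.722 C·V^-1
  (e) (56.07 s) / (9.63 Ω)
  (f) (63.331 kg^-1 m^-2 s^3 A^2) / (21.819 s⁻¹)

Expand each in SI base units:
  (a) [s·A] / [kg·m²·s⁻³·A⁻¹] = kg⁻¹·m⁻²·s⁴·A²
  (b) [s·A] / [kg·m²·s⁻²·A⁻¹] = kg⁻¹·m⁻²·s³·A²
  (c) A·s·V⁻¹ = A·s·(J·C⁻¹)⁻¹ = kg⁻¹·m⁻²·s⁴·A²
  (d) C·V⁻¹ = s·A·(J·C⁻¹)⁻¹ = kg⁻¹·m⁻²·s⁴·A²
  (e) [s] / [kg·m²·s⁻³·A⁻²] = kg⁻¹·m⁻²·s⁴·A²
  (f) [kg⁻¹·m⁻²·s³·A²] / [s⁻¹] = kg⁻¹·m⁻²·s⁴·A²
All reduce to kg⁻¹·m⁻²·s⁴·A² except (b), which is kg⁻¹·m⁻²·s³·A².

(b)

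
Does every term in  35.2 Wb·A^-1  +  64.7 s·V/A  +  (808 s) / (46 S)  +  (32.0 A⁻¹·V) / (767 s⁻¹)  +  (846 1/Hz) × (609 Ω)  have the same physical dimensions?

Yes

Expand each in SI base units:
  35.2 Wb·A^-1:  Wb·A⁻¹ = V·s·A⁻¹ = kg·m²·s⁻²·A⁻²
  64.7 s·V/A:  V·s·A⁻¹ = J·C⁻¹·s·A⁻¹ = kg·m²·s⁻²·A⁻²
  (808 s) / (46 S):  [s] / [kg⁻¹·m⁻²·s³·A²] = kg·m²·s⁻²·A⁻²
  (32.0 A⁻¹·V) / (767 s⁻¹):  [kg·m²·s⁻³·A⁻²] / [s⁻¹] = kg·m²·s⁻²·A⁻²
  (846 1/Hz) × (609 Ω):  [s] · [kg·m²·s⁻³·A⁻²] = kg·m²·s⁻²·A⁻²
Every term reduces to kg·m²·s⁻²·A⁻².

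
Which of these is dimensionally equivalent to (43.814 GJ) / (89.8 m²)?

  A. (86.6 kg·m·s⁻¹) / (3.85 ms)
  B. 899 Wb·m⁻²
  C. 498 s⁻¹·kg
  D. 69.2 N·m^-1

Reference: [kg·m²·s⁻²] / [m²] = kg·s⁻².
Each option:
  A. [kg·m·s⁻¹] / [s] = kg·m·s⁻²
  B. Wb·m⁻² = V·s·m⁻² = kg·s⁻²·A⁻¹
  C. kg·s⁻¹
  D. N·m⁻¹ = kg·m·s⁻²·m⁻¹ = kg·s⁻²  ← same
Only D. matches kg·s⁻².

D.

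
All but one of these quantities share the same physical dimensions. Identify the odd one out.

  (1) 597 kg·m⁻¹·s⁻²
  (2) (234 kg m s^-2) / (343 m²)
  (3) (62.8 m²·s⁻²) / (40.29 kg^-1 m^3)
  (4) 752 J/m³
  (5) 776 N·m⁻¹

Work out the base dimensions of each:
  (1) kg·m⁻¹·s⁻²
  (2) [kg·m·s⁻²] / [m²] = kg·m⁻¹·s⁻²
  (3) [m²·s⁻²] / [kg⁻¹·m³] = kg·m⁻¹·s⁻²
  (4) J·m⁻³ = N·m·m⁻³ = kg·m⁻¹·s⁻²
  (5) N·m⁻¹ = kg·m·s⁻²·m⁻¹ = kg·s⁻²
All reduce to kg·m⁻¹·s⁻² except (5), which is kg·s⁻².

(5)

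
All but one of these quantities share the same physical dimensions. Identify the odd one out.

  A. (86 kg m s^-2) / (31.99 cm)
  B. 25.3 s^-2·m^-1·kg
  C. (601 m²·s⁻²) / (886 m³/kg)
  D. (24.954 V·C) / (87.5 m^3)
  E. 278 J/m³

A.

Work out the base dimensions of each:
  A. [kg·m·s⁻²] / [m] = kg·s⁻²
  B. kg·m⁻¹·s⁻²
  C. [m²·s⁻²] / [kg⁻¹·m³] = kg·m⁻¹·s⁻²
  D. [kg·m²·s⁻²] / [m³] = kg·m⁻¹·s⁻²
  E. J·m⁻³ = N·m·m⁻³ = kg·m⁻¹·s⁻²
All reduce to kg·m⁻¹·s⁻² except A., which is kg·s⁻².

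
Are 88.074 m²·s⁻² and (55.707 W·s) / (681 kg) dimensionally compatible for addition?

Reduce each to base SI dimensions:
  88.074 m²·s⁻²:  m²·s⁻²
  (55.707 W·s) / (681 kg):  [kg·m²·s⁻²] / [kg] = m²·s⁻²
Both are m²·s⁻², so they have the same dimensions and can be added.

Yes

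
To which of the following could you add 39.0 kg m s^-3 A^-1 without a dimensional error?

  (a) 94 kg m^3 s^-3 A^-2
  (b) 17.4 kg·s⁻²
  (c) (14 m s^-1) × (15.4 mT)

Reference: kg·m·s⁻³·A⁻¹.
Each option:
  (a) kg·m³·s⁻³·A⁻²
  (b) kg·s⁻²
  (c) [m·s⁻¹] · [kg·s⁻²·A⁻¹] = kg·m·s⁻³·A⁻¹  ← same
Only (c) matches kg·m·s⁻³·A⁻¹.

(c)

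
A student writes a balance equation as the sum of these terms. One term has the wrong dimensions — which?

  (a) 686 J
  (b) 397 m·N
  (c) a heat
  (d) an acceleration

(d)

Reduce each to base SI dimensions:
  (a) J = N·m = kg·m²·s⁻²
  (b) N·m = kg·m·s⁻²·m = kg·m²·s⁻²
  (c) [heat] = kg·m²·s⁻²
  (d) [acceleration] = m·s⁻²
All reduce to kg·m²·s⁻² except (d), which is m·s⁻².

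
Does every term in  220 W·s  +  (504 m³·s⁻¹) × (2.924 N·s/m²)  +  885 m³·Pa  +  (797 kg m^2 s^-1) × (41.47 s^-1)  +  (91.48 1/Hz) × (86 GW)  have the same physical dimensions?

Work out the base dimensions of each:
  220 W·s:  W·s = J·s⁻¹·s = kg·m²·s⁻²
  (504 m³·s⁻¹) × (2.924 N·s/m²):  [m³·s⁻¹] · [kg·m⁻¹·s⁻¹] = kg·m²·s⁻²
  885 m³·Pa:  Pa·m³ = N·m⁻²·m³ = kg·m²·s⁻²
  (797 kg m^2 s^-1) × (41.47 s^-1):  [kg·m²·s⁻¹] · [s⁻¹] = kg·m²·s⁻²
  (91.48 1/Hz) × (86 GW):  [s] · [kg·m²·s⁻³] = kg·m²·s⁻²
Every term reduces to kg·m²·s⁻².

Yes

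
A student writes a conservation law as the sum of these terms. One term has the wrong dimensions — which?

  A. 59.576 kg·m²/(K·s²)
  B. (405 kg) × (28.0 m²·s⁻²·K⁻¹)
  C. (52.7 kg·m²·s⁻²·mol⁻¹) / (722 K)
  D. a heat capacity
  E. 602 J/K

C.

Reduce each to base SI dimensions:
  A. kg·m²·s⁻²·K⁻¹
  B. [kg] · [m²·s⁻²·K⁻¹] = kg·m²·s⁻²·K⁻¹
  C. [kg·m²·s⁻²·mol⁻¹] / [K] = kg·m²·s⁻²·K⁻¹·mol⁻¹
  D. [heat capacity] = kg·m²·s⁻²·K⁻¹
  E. J·K⁻¹ = N·m·K⁻¹ = kg·m²·s⁻²·K⁻¹
All reduce to kg·m²·s⁻²·K⁻¹ except C., which is kg·m²·s⁻²·K⁻¹·mol⁻¹.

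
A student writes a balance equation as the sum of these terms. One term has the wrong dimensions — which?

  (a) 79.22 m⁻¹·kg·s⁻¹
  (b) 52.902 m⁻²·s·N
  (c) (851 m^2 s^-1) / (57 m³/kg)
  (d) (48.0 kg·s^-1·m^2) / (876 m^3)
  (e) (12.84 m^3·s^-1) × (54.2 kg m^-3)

(e)

In SI base units:
  (a) kg·m⁻¹·s⁻¹
  (b) N·s·m⁻² = kg·m·s⁻²·s·m⁻² = kg·m⁻¹·s⁻¹
  (c) [m²·s⁻¹] / [kg⁻¹·m³] = kg·m⁻¹·s⁻¹
  (d) [kg·m²·s⁻¹] / [m³] = kg·m⁻¹·s⁻¹
  (e) [m³·s⁻¹] · [kg·m⁻³] = kg·s⁻¹
All reduce to kg·m⁻¹·s⁻¹ except (e), which is kg·s⁻¹.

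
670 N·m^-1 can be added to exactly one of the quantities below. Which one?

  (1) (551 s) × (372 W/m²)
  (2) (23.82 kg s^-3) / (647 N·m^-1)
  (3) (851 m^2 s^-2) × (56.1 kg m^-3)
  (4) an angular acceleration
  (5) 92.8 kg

Reference: N·m⁻¹ = kg·m·s⁻²·m⁻¹ = kg·s⁻².
Each option:
  (1) [s] · [kg·s⁻³] = kg·s⁻²  ← same
  (2) [kg·s⁻³] / [kg·s⁻²] = s⁻¹
  (3) [m²·s⁻²] · [kg·m⁻³] = kg·m⁻¹·s⁻²
  (4) [angular acceleration] = s⁻²
  (5) kg
Only (1) matches kg·s⁻².

(1)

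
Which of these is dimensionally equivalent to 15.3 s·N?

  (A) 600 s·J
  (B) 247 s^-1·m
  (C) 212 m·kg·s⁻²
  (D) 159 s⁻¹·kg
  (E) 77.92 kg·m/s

(E)

Reference: N·s = kg·m·s⁻²·s = kg·m·s⁻¹.
Each option:
  (A) J·s = N·m·s = kg·m²·s⁻¹
  (B) m·s⁻¹
  (C) kg·m·s⁻²
  (D) kg·s⁻¹
  (E) kg·m·s⁻¹  ← same
Only (E) matches kg·m·s⁻¹.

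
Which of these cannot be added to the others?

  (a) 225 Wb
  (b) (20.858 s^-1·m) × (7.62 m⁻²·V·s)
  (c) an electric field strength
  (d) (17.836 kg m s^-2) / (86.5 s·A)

In SI base units:
  (a) Wb = V·s = kg·m²·s⁻²·A⁻¹
  (b) [m·s⁻¹] · [kg·s⁻²·A⁻¹] = kg·m·s⁻³·A⁻¹
  (c) [electric field strength] = kg·m·s⁻³·A⁻¹
  (d) [kg·m·s⁻²] / [s·A] = kg·m·s⁻³·A⁻¹
All reduce to kg·m·s⁻³·A⁻¹ except (a), which is kg·m²·s⁻²·A⁻¹.

(a)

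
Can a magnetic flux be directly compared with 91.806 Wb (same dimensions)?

Dimensions:
  a magnetic flux:  [magnetic flux] = kg·m²·s⁻²·A⁻¹
  91.806 Wb:  Wb = V·s = kg·m²·s⁻²·A⁻¹
Both are kg·m²·s⁻²·A⁻¹, so they have the same dimensions and can be added.

Yes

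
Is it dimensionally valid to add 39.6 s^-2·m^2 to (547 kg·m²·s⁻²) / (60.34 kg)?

Work out the base dimensions of each:
  39.6 s^-2·m^2:  m²·s⁻²
  (547 kg·m²·s⁻²) / (60.34 kg):  [kg·m²·s⁻²] / [kg] = m²·s⁻²
Both are m²·s⁻², so they have the same dimensions and can be added.

Yes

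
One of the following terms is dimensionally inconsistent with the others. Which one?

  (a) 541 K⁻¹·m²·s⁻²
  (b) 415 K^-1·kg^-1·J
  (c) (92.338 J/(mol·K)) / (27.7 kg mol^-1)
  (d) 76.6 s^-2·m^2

(d)

Expand each in SI base units:
  (a) m²·s⁻²·K⁻¹
  (b) J·kg⁻¹·K⁻¹ = N·m·kg⁻¹·K⁻¹ = m²·s⁻²·K⁻¹
  (c) [kg·m²·s⁻²·K⁻¹·mol⁻¹] / [kg·mol⁻¹] = m²·s⁻²·K⁻¹
  (d) m²·s⁻²
All reduce to m²·s⁻²·K⁻¹ except (d), which is m²·s⁻².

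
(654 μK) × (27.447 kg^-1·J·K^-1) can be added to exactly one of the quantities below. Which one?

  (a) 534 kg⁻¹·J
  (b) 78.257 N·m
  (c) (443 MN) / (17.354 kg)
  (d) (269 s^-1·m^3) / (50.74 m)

(a)

Reference: [K] · [m²·s⁻²·K⁻¹] = m²·s⁻².
Each option:
  (a) J·kg⁻¹ = N·m·kg⁻¹ = m²·s⁻²  ← same
  (b) N·m = kg·m·s⁻²·m = kg·m²·s⁻²
  (c) [kg·m·s⁻²] / [kg] = m·s⁻²
  (d) [m³·s⁻¹] / [m] = m²·s⁻¹
Only (a) matches m²·s⁻².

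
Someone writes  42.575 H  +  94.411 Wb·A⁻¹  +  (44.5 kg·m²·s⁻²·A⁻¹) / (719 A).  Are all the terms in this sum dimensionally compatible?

In SI base units:
  42.575 H:  H = V·s·A⁻¹ = kg·m²·s⁻²·A⁻²
  94.411 Wb·A⁻¹:  Wb·A⁻¹ = V·s·A⁻¹ = kg·m²·s⁻²·A⁻²
  (44.5 kg·m²·s⁻²·A⁻¹) / (719 A):  [kg·m²·s⁻²·A⁻¹] / [A] = kg·m²·s⁻²·A⁻²
Every term reduces to kg·m²·s⁻²·A⁻².

Yes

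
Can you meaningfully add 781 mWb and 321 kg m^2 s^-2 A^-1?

In SI base units:
  781 mWb:  Wb = V·s = kg·m²·s⁻²·A⁻¹
  321 kg m^2 s^-2 A^-1:  kg·m²·s⁻²·A⁻¹
Both are kg·m²·s⁻²·A⁻¹, so they have the same dimensions and can be added.

Yes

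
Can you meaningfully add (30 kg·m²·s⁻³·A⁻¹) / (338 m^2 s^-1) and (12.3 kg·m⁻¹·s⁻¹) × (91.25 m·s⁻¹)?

No

Work out the base dimensions of each:
  (30 kg·m²·s⁻³·A⁻¹) / (338 m^2 s^-1):  [kg·m²·s⁻³·A⁻¹] / [m²·s⁻¹] = kg·s⁻²·A⁻¹
  (12.3 kg·m⁻¹·s⁻¹) × (91.25 m·s⁻¹):  [kg·m⁻¹·s⁻¹] · [m·s⁻¹] = kg·s⁻²
kg·s⁻²·A⁻¹ ≠ kg·s⁻², so they cannot be added.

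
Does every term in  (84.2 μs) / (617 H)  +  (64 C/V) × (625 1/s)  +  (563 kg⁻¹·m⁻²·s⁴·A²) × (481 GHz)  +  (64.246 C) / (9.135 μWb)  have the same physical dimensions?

Yes

Work out the base dimensions of each:
  (84.2 μs) / (617 H):  [s] / [kg·m²·s⁻²·A⁻²] = kg⁻¹·m⁻²·s³·A²
  (64 C/V) × (625 1/s):  [kg⁻¹·m⁻²·s⁴·A²] · [s⁻¹] = kg⁻¹·m⁻²·s³·A²
  (563 kg⁻¹·m⁻²·s⁴·A²) × (481 GHz):  [kg⁻¹·m⁻²·s⁴·A²] · [s⁻¹] = kg⁻¹·m⁻²·s³·A²
  (64.246 C) / (9.135 μWb):  [s·A] / [kg·m²·s⁻²·A⁻¹] = kg⁻¹·m⁻²·s³·A²
Every term reduces to kg⁻¹·m⁻²·s³·A².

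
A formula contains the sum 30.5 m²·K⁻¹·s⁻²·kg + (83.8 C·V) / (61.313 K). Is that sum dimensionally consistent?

Yes

In SI base units:
  30.5 m²·K⁻¹·s⁻²·kg:  kg·m²·s⁻²·K⁻¹
  (83.8 C·V) / (61.313 K):  [kg·m²·s⁻²] / [K] = kg·m²·s⁻²·K⁻¹
Both are kg·m²·s⁻²·K⁻¹, so they have the same dimensions and can be added.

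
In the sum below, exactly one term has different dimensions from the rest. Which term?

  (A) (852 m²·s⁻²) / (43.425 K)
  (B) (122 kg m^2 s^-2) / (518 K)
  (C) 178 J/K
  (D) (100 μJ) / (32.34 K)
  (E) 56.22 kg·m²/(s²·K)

In SI base units:
  (A) [m²·s⁻²] / [K] = m²·s⁻²·K⁻¹
  (B) [kg·m²·s⁻²] / [K] = kg·m²·s⁻²·K⁻¹
  (C) J·K⁻¹ = N·m·K⁻¹ = kg·m²·s⁻²·K⁻¹
  (D) [kg·m²·s⁻²] / [K] = kg·m²·s⁻²·K⁻¹
  (E) kg·m²·s⁻²·K⁻¹
All reduce to kg·m²·s⁻²·K⁻¹ except (A), which is m²·s⁻²·K⁻¹.

(A)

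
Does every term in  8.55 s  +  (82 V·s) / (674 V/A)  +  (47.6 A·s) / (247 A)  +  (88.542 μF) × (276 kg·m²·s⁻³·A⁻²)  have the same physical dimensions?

No

Reduce each to base SI dimensions:
  8.55 s:  s
  (82 V·s) / (674 V/A):  [kg·m²·s⁻²·A⁻¹] / [kg·m²·s⁻³·A⁻²] = s·A
  (47.6 A·s) / (247 A):  [s·A] / [A] = s
  (88.542 μF) × (276 kg·m²·s⁻³·A⁻²):  [kg⁻¹·m⁻²·s⁴·A²] · [kg·m²·s⁻³·A⁻²] = s
The terms do not share a single dimension (s vs s·A).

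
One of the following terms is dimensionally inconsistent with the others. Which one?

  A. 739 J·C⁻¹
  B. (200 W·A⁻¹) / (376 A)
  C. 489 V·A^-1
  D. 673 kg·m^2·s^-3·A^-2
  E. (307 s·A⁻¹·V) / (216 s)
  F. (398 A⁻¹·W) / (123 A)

A.

In SI base units:
  A. J·C⁻¹ = N·m·(s·A)⁻¹ = kg·m²·s⁻³·A⁻¹
  B. [kg·m²·s⁻³·A⁻¹] / [A] = kg·m²·s⁻³·A⁻²
  C. V·A⁻¹ = J·C⁻¹·A⁻¹ = kg·m²·s⁻³·A⁻²
  D. kg·m²·s⁻³·A⁻²
  E. [kg·m²·s⁻²·A⁻²] / [s] = kg·m²·s⁻³·A⁻²
  F. [kg·m²·s⁻³·A⁻¹] / [A] = kg·m²·s⁻³·A⁻²
All reduce to kg·m²·s⁻³·A⁻² except A., which is kg·m²·s⁻³·A⁻¹.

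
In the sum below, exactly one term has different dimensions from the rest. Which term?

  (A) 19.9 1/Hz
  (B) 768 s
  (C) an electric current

Reduce each to base SI dimensions:
  (A) Hz⁻¹ = (s⁻¹)⁻¹ = s
  (B) s
  (C) [electric current] = A
All reduce to s except (C), which is A.

(C)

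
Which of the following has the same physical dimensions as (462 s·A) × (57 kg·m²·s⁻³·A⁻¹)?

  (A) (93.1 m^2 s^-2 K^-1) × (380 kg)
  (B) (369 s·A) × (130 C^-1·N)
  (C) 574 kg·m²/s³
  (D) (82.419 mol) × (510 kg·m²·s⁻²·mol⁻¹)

(D)

Reference: [s·A] · [kg·m²·s⁻³·A⁻¹] = kg·m²·s⁻².
Each option:
  (A) [m²·s⁻²·K⁻¹] · [kg] = kg·m²·s⁻²·K⁻¹
  (B) [s·A] · [kg·m·s⁻³·A⁻¹] = kg·m·s⁻²
  (C) kg·m²·s⁻³
  (D) [mol] · [kg·m²·s⁻²·mol⁻¹] = kg·m²·s⁻²  ← same
Only (D) matches kg·m²·s⁻².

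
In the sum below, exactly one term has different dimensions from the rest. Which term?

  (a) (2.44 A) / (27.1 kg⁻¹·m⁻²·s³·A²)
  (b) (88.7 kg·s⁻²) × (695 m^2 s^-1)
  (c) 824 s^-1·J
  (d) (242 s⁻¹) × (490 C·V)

(a)

Expand each in SI base units:
  (a) [A] / [kg⁻¹·m⁻²·s³·A²] = kg·m²·s⁻³·A⁻¹
  (b) [kg·s⁻²] · [m²·s⁻¹] = kg·m²·s⁻³
  (c) J·s⁻¹ = N·m·s⁻¹ = kg·m²·s⁻³
  (d) [s⁻¹] · [kg·m²·s⁻²] = kg·m²·s⁻³
All reduce to kg·m²·s⁻³ except (a), which is kg·m²·s⁻³·A⁻¹.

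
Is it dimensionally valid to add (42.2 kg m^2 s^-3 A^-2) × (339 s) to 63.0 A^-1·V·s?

Yes

Expand each in SI base units:
  (42.2 kg m^2 s^-3 A^-2) × (339 s):  [kg·m²·s⁻³·A⁻²] · [s] = kg·m²·s⁻²·A⁻²
  63.0 A^-1·V·s:  V·s·A⁻¹ = J·C⁻¹·s·A⁻¹ = kg·m²·s⁻²·A⁻²
Both are kg·m²·s⁻²·A⁻², so they have the same dimensions and can be added.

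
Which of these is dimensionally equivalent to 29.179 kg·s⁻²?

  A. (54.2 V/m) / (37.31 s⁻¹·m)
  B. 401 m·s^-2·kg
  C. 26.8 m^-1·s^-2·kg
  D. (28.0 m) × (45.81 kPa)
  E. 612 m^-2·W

Reference: kg·s⁻².
Each option:
  A. [kg·m·s⁻³·A⁻¹] / [m·s⁻¹] = kg·s⁻²·A⁻¹
  B. kg·m·s⁻²
  C. kg·m⁻¹·s⁻²
  D. [m] · [kg·m⁻¹·s⁻²] = kg·s⁻²  ← same
  E. W·m⁻² = J·s⁻¹·m⁻² = kg·s⁻³
Only D. matches kg·s⁻².

D.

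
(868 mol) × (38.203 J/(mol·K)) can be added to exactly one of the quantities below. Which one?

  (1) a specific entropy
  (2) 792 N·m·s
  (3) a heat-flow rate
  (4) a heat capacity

Reference: [mol] · [kg·m²·s⁻²·K⁻¹·mol⁻¹] = kg·m²·s⁻²·K⁻¹.
Each option:
  (1) [specific entropy] = m²·s⁻²·K⁻¹
  (2) N·m·s = kg·m·s⁻²·m·s = kg·m²·s⁻¹
  (3) [heat-flow rate] = kg·m²·s⁻³
  (4) [heat capacity] = kg·m²·s⁻²·K⁻¹  ← same
Only (4) matches kg·m²·s⁻²·K⁻¹.

(4)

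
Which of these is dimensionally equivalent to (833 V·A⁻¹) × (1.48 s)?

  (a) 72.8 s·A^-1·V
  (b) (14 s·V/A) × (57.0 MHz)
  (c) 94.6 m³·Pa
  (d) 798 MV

Reference: [kg·m²·s⁻³·A⁻²] · [s] = kg·m²·s⁻²·A⁻².
Each option:
  (a) V·s·A⁻¹ = J·C⁻¹·s·A⁻¹ = kg·m²·s⁻²·A⁻²  ← same
  (b) [kg·m²·s⁻²·A⁻²] · [s⁻¹] = kg·m²·s⁻³·A⁻²
  (c) Pa·m³ = N·m⁻²·m³ = kg·m²·s⁻²
  (d) V = J·C⁻¹ = kg·m²·s⁻³·A⁻¹
Only (a) matches kg·m²·s⁻²·A⁻².

(a)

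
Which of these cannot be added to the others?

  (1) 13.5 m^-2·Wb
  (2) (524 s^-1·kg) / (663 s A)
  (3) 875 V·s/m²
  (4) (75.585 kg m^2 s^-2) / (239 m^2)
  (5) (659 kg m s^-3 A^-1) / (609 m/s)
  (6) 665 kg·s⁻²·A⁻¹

Expand each in SI base units:
  (1) Wb·m⁻² = V·s·m⁻² = kg·s⁻²·A⁻¹
  (2) [kg·s⁻¹] / [s·A] = kg·s⁻²·A⁻¹
  (3) V·s·m⁻² = J·C⁻¹·s·m⁻² = kg·s⁻²·A⁻¹
  (4) [kg·m²·s⁻²] / [m²] = kg·s⁻²
  (5) [kg·m·s⁻³·A⁻¹] / [m·s⁻¹] = kg·s⁻²·A⁻¹
  (6) kg·s⁻²·A⁻¹
All reduce to kg·s⁻²·A⁻¹ except (4), which is kg·s⁻².

(4)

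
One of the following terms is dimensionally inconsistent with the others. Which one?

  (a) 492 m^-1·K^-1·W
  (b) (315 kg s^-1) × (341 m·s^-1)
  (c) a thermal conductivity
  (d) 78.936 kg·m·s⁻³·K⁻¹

Work out the base dimensions of each:
  (a) W·m⁻¹·K⁻¹ = J·s⁻¹·m⁻¹·K⁻¹ = kg·m·s⁻³·K⁻¹
  (b) [kg·s⁻¹] · [m·s⁻¹] = kg·m·s⁻²
  (c) [thermal conductivity] = kg·m·s⁻³·K⁻¹
  (d) kg·m·s⁻³·K⁻¹
All reduce to kg·m·s⁻³·K⁻¹ except (b), which is kg·m·s⁻².

(b)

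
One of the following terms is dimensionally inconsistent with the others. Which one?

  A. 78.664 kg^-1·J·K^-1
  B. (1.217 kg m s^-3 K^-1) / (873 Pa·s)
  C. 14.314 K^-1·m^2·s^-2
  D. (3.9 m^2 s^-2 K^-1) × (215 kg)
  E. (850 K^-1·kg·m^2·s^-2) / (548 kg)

D.

Dimensions:
  A. J·kg⁻¹·K⁻¹ = N·m·kg⁻¹·K⁻¹ = m²·s⁻²·K⁻¹
  B. [kg·m·s⁻³·K⁻¹] / [kg·m⁻¹·s⁻¹] = m²·s⁻²·K⁻¹
  C. m²·s⁻²·K⁻¹
  D. [m²·s⁻²·K⁻¹] · [kg] = kg·m²·s⁻²·K⁻¹
  E. [kg·m²·s⁻²·K⁻¹] / [kg] = m²·s⁻²·K⁻¹
All reduce to m²·s⁻²·K⁻¹ except D., which is kg·m²·s⁻²·K⁻¹.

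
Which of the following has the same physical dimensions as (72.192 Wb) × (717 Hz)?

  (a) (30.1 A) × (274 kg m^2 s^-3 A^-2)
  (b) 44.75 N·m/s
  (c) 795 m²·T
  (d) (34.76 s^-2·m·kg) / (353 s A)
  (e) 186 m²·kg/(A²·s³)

Reference: [kg·m²·s⁻²·A⁻¹] · [s⁻¹] = kg·m²·s⁻³·A⁻¹.
Each option:
  (a) [A] · [kg·m²·s⁻³·A⁻²] = kg·m²·s⁻³·A⁻¹  ← same
  (b) N·m·s⁻¹ = kg·m·s⁻²·m·s⁻¹ = kg·m²·s⁻³
  (c) T·m² = Wb·m⁻²·m² = kg·m²·s⁻²·A⁻¹
  (d) [kg·m·s⁻²] / [s·A] = kg·m·s⁻³·A⁻¹
  (e) kg·m²·s⁻³·A⁻²
Only (a) matches kg·m²·s⁻³·A⁻¹.

(a)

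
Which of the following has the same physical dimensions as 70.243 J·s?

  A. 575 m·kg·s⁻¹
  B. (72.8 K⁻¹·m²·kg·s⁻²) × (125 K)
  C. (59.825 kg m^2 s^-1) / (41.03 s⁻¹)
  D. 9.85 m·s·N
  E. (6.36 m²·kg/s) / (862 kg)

D.

Reference: J·s = N·m·s = kg·m²·s⁻¹.
Each option:
  A. kg·m·s⁻¹
  B. [kg·m²·s⁻²·K⁻¹] · [K] = kg·m²·s⁻²
  C. [kg·m²·s⁻¹] / [s⁻¹] = kg·m²
  D. N·m·s = kg·m·s⁻²·m·s = kg·m²·s⁻¹  ← same
  E. [kg·m²·s⁻¹] / [kg] = m²·s⁻¹
Only D. matches kg·m²·s⁻¹.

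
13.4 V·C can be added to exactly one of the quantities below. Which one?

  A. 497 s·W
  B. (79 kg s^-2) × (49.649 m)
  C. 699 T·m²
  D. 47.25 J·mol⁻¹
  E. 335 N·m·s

Reference: C·V = s·A·J·C⁻¹ = kg·m²·s⁻².
Each option:
  A. W·s = J·s⁻¹·s = kg·m²·s⁻²  ← same
  B. [kg·s⁻²] · [m] = kg·m·s⁻²
  C. T·m² = Wb·m⁻²·m² = kg·m²·s⁻²·A⁻¹
  D. J·mol⁻¹ = N·m·mol⁻¹ = kg·m²·s⁻²·mol⁻¹
  E. N·m·s = kg·m·s⁻²·m·s = kg·m²·s⁻¹
Only A. matches kg·m²·s⁻².

A.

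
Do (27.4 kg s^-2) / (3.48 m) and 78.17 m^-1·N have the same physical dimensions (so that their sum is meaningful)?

Work out the base dimensions of each:
  (27.4 kg s^-2) / (3.48 m):  [kg·s⁻²] / [m] = kg·m⁻¹·s⁻²
  78.17 m^-1·N:  N·m⁻¹ = kg·m·s⁻²·m⁻¹ = kg·s⁻²
kg·m⁻¹·s⁻² ≠ kg·s⁻², so they cannot be added.

No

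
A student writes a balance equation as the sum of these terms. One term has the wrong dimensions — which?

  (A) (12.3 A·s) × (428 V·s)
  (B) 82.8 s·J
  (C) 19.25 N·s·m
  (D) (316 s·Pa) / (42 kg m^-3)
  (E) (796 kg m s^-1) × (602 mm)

(D)

Work out the base dimensions of each:
  (A) [s·A] · [kg·m²·s⁻²·A⁻¹] = kg·m²·s⁻¹
  (B) J·s = N·m·s = kg·m²·s⁻¹
  (C) N·m·s = kg·m·s⁻²·m·s = kg·m²·s⁻¹
  (D) [kg·m⁻¹·s⁻¹] / [kg·m⁻³] = m²·s⁻¹
  (E) [kg·m·s⁻¹] · [m] = kg·m²·s⁻¹
All reduce to kg·m²·s⁻¹ except (D), which is m²·s⁻¹.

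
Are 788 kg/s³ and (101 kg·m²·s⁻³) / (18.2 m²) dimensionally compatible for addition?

Yes

Work out the base dimensions of each:
  788 kg/s³:  kg·s⁻³
  (101 kg·m²·s⁻³) / (18.2 m²):  [kg·m²·s⁻³] / [m²] = kg·s⁻³
Both are kg·s⁻³, so they have the same dimensions and can be added.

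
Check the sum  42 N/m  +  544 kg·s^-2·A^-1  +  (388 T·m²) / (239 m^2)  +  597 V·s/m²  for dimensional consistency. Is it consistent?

No

Expand each in SI base units:
  42 N/m:  N·m⁻¹ = kg·m·s⁻²·m⁻¹ = kg·s⁻²
  544 kg·s^-2·A^-1:  kg·s⁻²·A⁻¹
  (388 T·m²) / (239 m^2):  [kg·m²·s⁻²·A⁻¹] / [m²] = kg·s⁻²·A⁻¹
  597 V·s/m²:  V·s·m⁻² = J·C⁻¹·s·m⁻² = kg·s⁻²·A⁻¹
The terms do not share a single dimension (kg·s⁻² vs kg·s⁻²·A⁻¹).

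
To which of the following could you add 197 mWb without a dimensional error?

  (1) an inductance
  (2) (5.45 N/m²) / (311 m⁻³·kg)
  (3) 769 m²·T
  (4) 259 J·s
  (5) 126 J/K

(3)

Reference: Wb = V·s = kg·m²·s⁻²·A⁻¹.
Each option:
  (1) [inductance] = kg·m²·s⁻²·A⁻²
  (2) [kg·m⁻¹·s⁻²] / [kg·m⁻³] = m²·s⁻²
  (3) T·m² = Wb·m⁻²·m² = kg·m²·s⁻²·A⁻¹  ← same
  (4) J·s = N·m·s = kg·m²·s⁻¹
  (5) J·K⁻¹ = N·m·K⁻¹ = kg·m²·s⁻²·K⁻¹
Only (3) matches kg·m²·s⁻²·A⁻¹.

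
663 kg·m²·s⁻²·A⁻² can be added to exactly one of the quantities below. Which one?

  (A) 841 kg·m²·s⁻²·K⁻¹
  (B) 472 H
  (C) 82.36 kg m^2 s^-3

(B)

Reference: kg·m²·s⁻²·A⁻².
Each option:
  (A) kg·m²·s⁻²·K⁻¹
  (B) H = V·s·A⁻¹ = kg·m²·s⁻²·A⁻²  ← same
  (C) kg·m²·s⁻³
Only (B) matches kg·m²·s⁻²·A⁻².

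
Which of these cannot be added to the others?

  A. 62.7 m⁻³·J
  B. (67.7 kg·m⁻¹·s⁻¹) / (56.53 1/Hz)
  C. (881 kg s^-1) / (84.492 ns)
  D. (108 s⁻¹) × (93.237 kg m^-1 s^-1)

Work out the base dimensions of each:
  A. J·m⁻³ = N·m·m⁻³ = kg·m⁻¹·s⁻²
  B. [kg·m⁻¹·s⁻¹] / [s] = kg·m⁻¹·s⁻²
  C. [kg·s⁻¹] / [s] = kg·s⁻²
  D. [s⁻¹] · [kg·m⁻¹·s⁻¹] = kg·m⁻¹·s⁻²
All reduce to kg·m⁻¹·s⁻² except C., which is kg·s⁻².

C.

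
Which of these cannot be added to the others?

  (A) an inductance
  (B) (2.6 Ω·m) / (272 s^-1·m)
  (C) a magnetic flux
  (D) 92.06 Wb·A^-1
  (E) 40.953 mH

(C)

Reduce each to base SI dimensions:
  (A) [inductance] = kg·m²·s⁻²·A⁻²
  (B) [kg·m³·s⁻³·A⁻²] / [m·s⁻¹] = kg·m²·s⁻²·A⁻²
  (C) [magnetic flux] = kg·m²·s⁻²·A⁻¹
  (D) Wb·A⁻¹ = V·s·A⁻¹ = kg·m²·s⁻²·A⁻²
  (E) H = V·s·A⁻¹ = kg·m²·s⁻²·A⁻²
All reduce to kg·m²·s⁻²·A⁻² except (C), which is kg·m²·s⁻²·A⁻¹.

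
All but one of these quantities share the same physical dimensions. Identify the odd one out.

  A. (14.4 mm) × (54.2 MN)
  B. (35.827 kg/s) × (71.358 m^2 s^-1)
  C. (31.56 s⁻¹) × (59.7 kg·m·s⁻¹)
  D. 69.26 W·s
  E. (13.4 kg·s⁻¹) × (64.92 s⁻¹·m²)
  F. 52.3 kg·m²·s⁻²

C.

Dimensions:
  A. [m] · [kg·m·s⁻²] = kg·m²·s⁻²
  B. [kg·s⁻¹] · [m²·s⁻¹] = kg·m²·s⁻²
  C. [s⁻¹] · [kg·m·s⁻¹] = kg·m·s⁻²
  D. W·s = J·s⁻¹·s = kg·m²·s⁻²
  E. [kg·s⁻¹] · [m²·s⁻¹] = kg·m²·s⁻²
  F. kg·m²·s⁻²
All reduce to kg·m²·s⁻² except C., which is kg·m·s⁻².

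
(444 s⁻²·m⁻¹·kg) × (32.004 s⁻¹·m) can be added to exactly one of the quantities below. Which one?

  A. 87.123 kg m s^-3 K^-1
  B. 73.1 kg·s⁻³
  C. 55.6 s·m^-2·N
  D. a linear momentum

B.

Reference: [kg·m⁻¹·s⁻²] · [m·s⁻¹] = kg·s⁻³.
Each option:
  A. kg·m·s⁻³·K⁻¹
  B. kg·s⁻³  ← same
  C. N·s·m⁻² = kg·m·s⁻²·s·m⁻² = kg·m⁻¹·s⁻¹
  D. [linear momentum] = kg·m·s⁻¹
Only B. matches kg·s⁻³.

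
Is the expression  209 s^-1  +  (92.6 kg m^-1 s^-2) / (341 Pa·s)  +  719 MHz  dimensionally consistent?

Dimensions:
  209 s^-1:  s⁻¹
  (92.6 kg m^-1 s^-2) / (341 Pa·s):  [kg·m⁻¹·s⁻²] / [kg·m⁻¹·s⁻¹] = s⁻¹
  719 MHz:  Hz = s⁻¹
Every term reduces to s⁻¹.

Yes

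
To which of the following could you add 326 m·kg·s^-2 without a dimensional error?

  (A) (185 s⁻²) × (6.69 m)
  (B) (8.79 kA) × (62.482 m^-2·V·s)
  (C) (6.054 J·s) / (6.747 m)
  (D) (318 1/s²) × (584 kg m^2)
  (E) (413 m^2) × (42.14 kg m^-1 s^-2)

Reference: kg·m·s⁻².
Each option:
  (A) [s⁻²] · [m] = m·s⁻²
  (B) [A] · [kg·s⁻²·A⁻¹] = kg·s⁻²
  (C) [kg·m²·s⁻¹] / [m] = kg·m·s⁻¹
  (D) [s⁻²] · [kg·m²] = kg·m²·s⁻²
  (E) [m²] · [kg·m⁻¹·s⁻²] = kg·m·s⁻²  ← same
Only (E) matches kg·m·s⁻².

(E)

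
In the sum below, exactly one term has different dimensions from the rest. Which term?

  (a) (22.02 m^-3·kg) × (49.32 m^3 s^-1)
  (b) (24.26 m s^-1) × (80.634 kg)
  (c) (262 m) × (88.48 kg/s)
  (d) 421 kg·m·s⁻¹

(a)

Dimensions:
  (a) [kg·m⁻³] · [m³·s⁻¹] = kg·s⁻¹
  (b) [m·s⁻¹] · [kg] = kg·m·s⁻¹
  (c) [m] · [kg·s⁻¹] = kg·m·s⁻¹
  (d) kg·m·s⁻¹
All reduce to kg·m·s⁻¹ except (a), which is kg·s⁻¹.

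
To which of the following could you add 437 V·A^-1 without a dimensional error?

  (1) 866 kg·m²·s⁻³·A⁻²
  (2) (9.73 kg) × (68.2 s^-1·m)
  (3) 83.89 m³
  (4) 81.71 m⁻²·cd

Reference: V·A⁻¹ = J·C⁻¹·A⁻¹ = kg·m²·s⁻³·A⁻².
Each option:
  (1) kg·m²·s⁻³·A⁻²  ← same
  (2) [kg] · [m·s⁻¹] = kg·m·s⁻¹
  (3) m³
  (4) m⁻²·cd
Only (1) matches kg·m²·s⁻³·A⁻².

(1)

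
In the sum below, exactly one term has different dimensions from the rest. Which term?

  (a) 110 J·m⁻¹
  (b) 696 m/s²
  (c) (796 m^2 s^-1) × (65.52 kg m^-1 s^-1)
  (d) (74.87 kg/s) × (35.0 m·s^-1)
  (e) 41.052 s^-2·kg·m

(b)

In SI base units:
  (a) J·m⁻¹ = N·m·m⁻¹ = kg·m·s⁻²
  (b) m·s⁻²
  (c) [m²·s⁻¹] · [kg·m⁻¹·s⁻¹] = kg·m·s⁻²
  (d) [kg·s⁻¹] · [m·s⁻¹] = kg·m·s⁻²
  (e) kg·m·s⁻²
All reduce to kg·m·s⁻² except (b), which is m·s⁻².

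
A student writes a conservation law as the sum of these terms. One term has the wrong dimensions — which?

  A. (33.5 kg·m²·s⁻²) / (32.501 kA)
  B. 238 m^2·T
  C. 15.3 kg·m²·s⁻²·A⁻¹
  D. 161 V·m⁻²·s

Work out the base dimensions of each:
  A. [kg·m²·s⁻²] / [A] = kg·m²·s⁻²·A⁻¹
  B. T·m² = Wb·m⁻²·m² = kg·m²·s⁻²·A⁻¹
  C. kg·m²·s⁻²·A⁻¹
  D. V·s·m⁻² = J·C⁻¹·s·m⁻² = kg·s⁻²·A⁻¹
All reduce to kg·m²·s⁻²·A⁻¹ except D., which is kg·s⁻²·A⁻¹.

D.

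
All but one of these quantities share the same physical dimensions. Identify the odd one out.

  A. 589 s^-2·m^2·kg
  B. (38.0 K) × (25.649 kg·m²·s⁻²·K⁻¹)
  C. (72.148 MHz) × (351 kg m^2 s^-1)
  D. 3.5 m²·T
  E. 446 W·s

D.

Reduce each to base SI dimensions:
  A. kg·m²·s⁻²
  B. [K] · [kg·m²·s⁻²·K⁻¹] = kg·m²·s⁻²
  C. [s⁻¹] · [kg·m²·s⁻¹] = kg·m²·s⁻²
  D. T·m² = Wb·m⁻²·m² = kg·m²·s⁻²·A⁻¹
  E. W·s = J·s⁻¹·s = kg·m²·s⁻²
All reduce to kg·m²·s⁻² except D., which is kg·m²·s⁻²·A⁻¹.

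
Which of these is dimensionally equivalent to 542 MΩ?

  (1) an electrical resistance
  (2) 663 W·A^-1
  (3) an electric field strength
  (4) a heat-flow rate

(1)

Reference: Ω = V·A⁻¹ = kg·m²·s⁻³·A⁻².
Each option:
  (1) [electrical resistance] = kg·m²·s⁻³·A⁻²  ← same
  (2) W·A⁻¹ = J·s⁻¹·A⁻¹ = kg·m²·s⁻³·A⁻¹
  (3) [electric field strength] = kg·m·s⁻³·A⁻¹
  (4) [heat-flow rate] = kg·m²·s⁻³
Only (1) matches kg·m²·s⁻³·A⁻².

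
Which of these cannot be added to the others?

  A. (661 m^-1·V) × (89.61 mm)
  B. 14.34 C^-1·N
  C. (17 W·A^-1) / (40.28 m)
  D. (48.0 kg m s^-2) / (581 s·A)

A.

Dimensions:
  A. [kg·m·s⁻³·A⁻¹] · [m] = kg·m²·s⁻³·A⁻¹
  B. N·C⁻¹ = kg·m·s⁻²·(s·A)⁻¹ = kg·m·s⁻³·A⁻¹
  C. [kg·m²·s⁻³·A⁻¹] / [m] = kg·m·s⁻³·A⁻¹
  D. [kg·m·s⁻²] / [s·A] = kg·m·s⁻³·A⁻¹
All reduce to kg·m·s⁻³·A⁻¹ except A., which is kg·m²·s⁻³·A⁻¹.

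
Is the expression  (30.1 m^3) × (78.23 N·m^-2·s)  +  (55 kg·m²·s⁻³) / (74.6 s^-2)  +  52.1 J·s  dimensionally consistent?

In SI base units:
  (30.1 m^3) × (78.23 N·m^-2·s):  [m³] · [kg·m⁻¹·s⁻¹] = kg·m²·s⁻¹
  (55 kg·m²·s⁻³) / (74.6 s^-2):  [kg·m²·s⁻³] / [s⁻²] = kg·m²·s⁻¹
  52.1 J·s:  J·s = N·m·s = kg·m²·s⁻¹
Every term reduces to kg·m²·s⁻¹.

Yes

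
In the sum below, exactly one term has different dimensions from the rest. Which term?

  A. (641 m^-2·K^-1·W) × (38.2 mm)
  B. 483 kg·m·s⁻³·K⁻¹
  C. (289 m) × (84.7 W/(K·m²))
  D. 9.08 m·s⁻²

D.

In SI base units:
  A. [kg·s⁻³·K⁻¹] · [m] = kg·m·s⁻³·K⁻¹
  B. kg·m·s⁻³·K⁻¹
  C. [m] · [kg·s⁻³·K⁻¹] = kg·m·s⁻³·K⁻¹
  D. m·s⁻²
All reduce to kg·m·s⁻³·K⁻¹ except D., which is m·s⁻².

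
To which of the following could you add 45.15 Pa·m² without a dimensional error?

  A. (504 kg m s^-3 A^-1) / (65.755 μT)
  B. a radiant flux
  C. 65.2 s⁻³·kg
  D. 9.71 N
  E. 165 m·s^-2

Reference: Pa·m² = N·m⁻²·m² = kg·m·s⁻².
Each option:
  A. [kg·m·s⁻³·A⁻¹] / [kg·s⁻²·A⁻¹] = m·s⁻¹
  B. [radiant flux] = kg·m²·s⁻³
  C. kg·s⁻³
  D. N = kg·m·s⁻²  ← same
  E. m·s⁻²
Only D. matches kg·m·s⁻².

D.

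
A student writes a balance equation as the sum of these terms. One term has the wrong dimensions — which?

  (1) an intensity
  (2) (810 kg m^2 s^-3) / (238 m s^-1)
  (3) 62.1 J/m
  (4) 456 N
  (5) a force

In SI base units:
  (1) [intensity] = kg·s⁻³
  (2) [kg·m²·s⁻³] / [m·s⁻¹] = kg·m·s⁻²
  (3) J·m⁻¹ = N·m·m⁻¹ = kg·m·s⁻²
  (4) N = kg·m·s⁻²
  (5) [force] = kg·m·s⁻²
All reduce to kg·m·s⁻² except (1), which is kg·s⁻³.

(1)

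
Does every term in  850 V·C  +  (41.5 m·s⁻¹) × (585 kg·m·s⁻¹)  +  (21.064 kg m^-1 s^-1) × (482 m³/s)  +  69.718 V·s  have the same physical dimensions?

No

Dimensions:
  850 V·C:  C·V = s·A·J·C⁻¹ = kg·m²·s⁻²
  (41.5 m·s⁻¹) × (585 kg·m·s⁻¹):  [m·s⁻¹] · [kg·m·s⁻¹] = kg·m²·s⁻²
  (21.064 kg m^-1 s^-1) × (482 m³/s):  [kg·m⁻¹·s⁻¹] · [m³·s⁻¹] = kg·m²·s⁻²
  69.718 V·s:  V·s = J·C⁻¹·s = kg·m²·s⁻²·A⁻¹
The terms do not share a single dimension (kg·m²·s⁻² vs kg·m²·s⁻²·A⁻¹).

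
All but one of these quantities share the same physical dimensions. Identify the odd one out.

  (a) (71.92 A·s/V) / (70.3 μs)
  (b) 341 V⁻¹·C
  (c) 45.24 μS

Dimensions:
  (a) [kg⁻¹·m⁻²·s⁴·A²] / [s] = kg⁻¹·m⁻²·s³·A²
  (b) C·V⁻¹ = s·A·(J·C⁻¹)⁻¹ = kg⁻¹·m⁻²·s⁴·A²
  (c) S = Ω⁻¹ = kg⁻¹·m⁻²·s³·A²
All reduce to kg⁻¹·m⁻²·s³·A² except (b), which is kg⁻¹·m⁻²·s⁴·A².

(b)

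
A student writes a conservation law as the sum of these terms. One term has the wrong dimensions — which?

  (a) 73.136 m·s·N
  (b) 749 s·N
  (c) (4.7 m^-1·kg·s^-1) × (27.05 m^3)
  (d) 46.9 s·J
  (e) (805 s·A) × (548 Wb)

In SI base units:
  (a) N·m·s = kg·m·s⁻²·m·s = kg·m²·s⁻¹
  (b) N·s = kg·m·s⁻²·s = kg·m·s⁻¹
  (c) [kg·m⁻¹·s⁻¹] · [m³] = kg·m²·s⁻¹
  (d) J·s = N·m·s = kg·m²·s⁻¹
  (e) [s·A] · [kg·m²·s⁻²·A⁻¹] = kg·m²·s⁻¹
All reduce to kg·m²·s⁻¹ except (b), which is kg·m·s⁻¹.

(b)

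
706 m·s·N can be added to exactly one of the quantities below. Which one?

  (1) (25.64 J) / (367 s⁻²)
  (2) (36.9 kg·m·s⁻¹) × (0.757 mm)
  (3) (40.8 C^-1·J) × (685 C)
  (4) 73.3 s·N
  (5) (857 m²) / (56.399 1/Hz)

Reference: N·m·s = kg·m·s⁻²·m·s = kg·m²·s⁻¹.
Each option:
  (1) [kg·m²·s⁻²] / [s⁻²] = kg·m²
  (2) [kg·m·s⁻¹] · [m] = kg·m²·s⁻¹  ← same
  (3) [kg·m²·s⁻³·A⁻¹] · [s·A] = kg·m²·s⁻²
  (4) N·s = kg·m·s⁻²·s = kg·m·s⁻¹
  (5) [m²] / [s] = m²·s⁻¹
Only (2) matches kg·m²·s⁻¹.

(2)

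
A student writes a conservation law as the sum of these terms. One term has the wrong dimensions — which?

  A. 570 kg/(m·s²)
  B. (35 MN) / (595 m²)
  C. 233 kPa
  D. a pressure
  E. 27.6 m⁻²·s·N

E.

In SI base units:
  A. kg·m⁻¹·s⁻²
  B. [kg·m·s⁻²] / [m²] = kg·m⁻¹·s⁻²
  C. Pa = N·m⁻² = kg·m⁻¹·s⁻²
  D. [pressure] = kg·m⁻¹·s⁻²
  E. N·s·m⁻² = kg·m·s⁻²·s·m⁻² = kg·m⁻¹·s⁻¹
All reduce to kg·m⁻¹·s⁻² except E., which is kg·m⁻¹·s⁻¹.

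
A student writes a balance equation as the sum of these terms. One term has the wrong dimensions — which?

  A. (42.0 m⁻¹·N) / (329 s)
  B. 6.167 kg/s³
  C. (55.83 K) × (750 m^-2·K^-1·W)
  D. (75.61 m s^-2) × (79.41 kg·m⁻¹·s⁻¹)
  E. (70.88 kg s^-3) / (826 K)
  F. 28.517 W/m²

E.

Work out the base dimensions of each:
  A. [kg·s⁻²] / [s] = kg·s⁻³
  B. kg·s⁻³
  C. [K] · [kg·s⁻³·K⁻¹] = kg·s⁻³
  D. [m·s⁻²] · [kg·m⁻¹·s⁻¹] = kg·s⁻³
  E. [kg·s⁻³] / [K] = kg·s⁻³·K⁻¹
  F. W·m⁻² = J·s⁻¹·m⁻² = kg·s⁻³
All reduce to kg·s⁻³ except E., which is kg·s⁻³·K⁻¹.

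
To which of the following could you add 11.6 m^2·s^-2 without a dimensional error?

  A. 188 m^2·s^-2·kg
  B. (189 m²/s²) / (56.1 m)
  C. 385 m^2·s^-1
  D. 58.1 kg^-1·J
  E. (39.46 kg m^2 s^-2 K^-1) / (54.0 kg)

D.

Reference: m²·s⁻².
Each option:
  A. kg·m²·s⁻²
  B. [m²·s⁻²] / [m] = m·s⁻²
  C. m²·s⁻¹
  D. J·kg⁻¹ = N·m·kg⁻¹ = m²·s⁻²  ← same
  E. [kg·m²·s⁻²·K⁻¹] / [kg] = m²·s⁻²·K⁻¹
Only D. matches m²·s⁻².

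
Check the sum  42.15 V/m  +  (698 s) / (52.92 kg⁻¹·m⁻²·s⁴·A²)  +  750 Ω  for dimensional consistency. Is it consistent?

Reduce each to base SI dimensions:
  42.15 V/m:  V·m⁻¹ = J·C⁻¹·m⁻¹ = kg·m·s⁻³·A⁻¹
  (698 s) / (52.92 kg⁻¹·m⁻²·s⁴·A²):  [s] / [kg⁻¹·m⁻²·s⁴·A²] = kg·m²·s⁻³·A⁻²
  750 Ω:  Ω = V·A⁻¹ = kg·m²·s⁻³·A⁻²
The terms do not share a single dimension (kg·m²·s⁻³·A⁻² vs kg·m·s⁻³·A⁻¹).

No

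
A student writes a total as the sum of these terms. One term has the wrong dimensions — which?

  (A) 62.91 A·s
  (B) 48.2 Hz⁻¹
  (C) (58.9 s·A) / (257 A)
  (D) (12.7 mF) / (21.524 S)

(A)

Dimensions:
  (A) A·s = s·A
  (B) Hz⁻¹ = (s⁻¹)⁻¹ = s
  (C) [s·A] / [A] = s
  (D) [kg⁻¹·m⁻²·s⁴·A²] / [kg⁻¹·m⁻²·s³·A²] = s
All reduce to s except (A), which is s·A.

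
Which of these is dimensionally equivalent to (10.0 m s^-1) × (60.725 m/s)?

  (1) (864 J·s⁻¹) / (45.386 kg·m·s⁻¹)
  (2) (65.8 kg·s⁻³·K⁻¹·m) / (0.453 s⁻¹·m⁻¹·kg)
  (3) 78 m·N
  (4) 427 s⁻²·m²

Reference: [m·s⁻¹] · [m·s⁻¹] = m²·s⁻².
Each option:
  (1) [kg·m²·s⁻³] / [kg·m·s⁻¹] = m·s⁻²
  (2) [kg·m·s⁻³·K⁻¹] / [kg·m⁻¹·s⁻¹] = m²·s⁻²·K⁻¹
  (3) N·m = kg·m·s⁻²·m = kg·m²·s⁻²
  (4) m²·s⁻²  ← same
Only (4) matches m²·s⁻².

(4)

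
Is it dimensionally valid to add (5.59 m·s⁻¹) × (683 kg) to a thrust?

Work out the base dimensions of each:
  (5.59 m·s⁻¹) × (683 kg):  [m·s⁻¹] · [kg] = kg·m·s⁻¹
  a thrust:  [thrust] = kg·m·s⁻²
kg·m·s⁻¹ ≠ kg·m·s⁻², so they cannot be added.

No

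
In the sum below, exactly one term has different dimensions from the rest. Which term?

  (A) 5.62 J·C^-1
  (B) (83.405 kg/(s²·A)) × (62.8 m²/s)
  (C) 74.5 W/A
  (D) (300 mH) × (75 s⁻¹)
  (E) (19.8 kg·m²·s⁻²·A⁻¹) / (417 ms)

(D)

Expand each in SI base units:
  (A) J·C⁻¹ = N·m·(s·A)⁻¹ = kg·m²·s⁻³·A⁻¹
  (B) [kg·s⁻²·A⁻¹] · [m²·s⁻¹] = kg·m²·s⁻³·A⁻¹
  (C) W·A⁻¹ = J·s⁻¹·A⁻¹ = kg·m²·s⁻³·A⁻¹
  (D) [kg·m²·s⁻²·A⁻²] · [s⁻¹] = kg·m²·s⁻³·A⁻²
  (E) [kg·m²·s⁻²·A⁻¹] / [s] = kg·m²·s⁻³·A⁻¹
All reduce to kg·m²·s⁻³·A⁻¹ except (D), which is kg·m²·s⁻³·A⁻².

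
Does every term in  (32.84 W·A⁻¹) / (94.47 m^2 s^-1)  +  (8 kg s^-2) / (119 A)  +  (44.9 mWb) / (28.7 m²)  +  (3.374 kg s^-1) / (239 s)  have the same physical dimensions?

No

In SI base units:
  (32.84 W·A⁻¹) / (94.47 m^2 s^-1):  [kg·m²·s⁻³·A⁻¹] / [m²·s⁻¹] = kg·s⁻²·A⁻¹
  (8 kg s^-2) / (119 A):  [kg·s⁻²] / [A] = kg·s⁻²·A⁻¹
  (44.9 mWb) / (28.7 m²):  [kg·m²·s⁻²·A⁻¹] / [m²] = kg·s⁻²·A⁻¹
  (3.374 kg s^-1) / (239 s):  [kg·s⁻¹] / [s] = kg·s⁻²
The terms do not share a single dimension (kg·s⁻² vs kg·s⁻²·A⁻¹).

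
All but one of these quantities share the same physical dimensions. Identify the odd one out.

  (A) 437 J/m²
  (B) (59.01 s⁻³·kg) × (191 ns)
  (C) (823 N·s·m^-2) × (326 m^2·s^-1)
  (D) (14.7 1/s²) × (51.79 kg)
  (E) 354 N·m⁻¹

(C)

Reduce each to base SI dimensions:
  (A) J·m⁻² = N·m·m⁻² = kg·s⁻²
  (B) [kg·s⁻³] · [s] = kg·s⁻²
  (C) [kg·m⁻¹·s⁻¹] · [m²·s⁻¹] = kg·m·s⁻²
  (D) [s⁻²] · [kg] = kg·s⁻²
  (E) N·m⁻¹ = kg·m·s⁻²·m⁻¹ = kg·s⁻²
All reduce to kg·s⁻² except (C), which is kg·m·s⁻².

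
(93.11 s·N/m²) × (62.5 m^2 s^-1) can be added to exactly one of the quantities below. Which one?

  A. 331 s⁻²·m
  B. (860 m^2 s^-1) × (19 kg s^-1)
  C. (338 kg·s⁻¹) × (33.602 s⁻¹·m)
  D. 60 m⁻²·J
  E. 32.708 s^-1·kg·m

Reference: [kg·m⁻¹·s⁻¹] · [m²·s⁻¹] = kg·m·s⁻².
Each option:
  A. m·s⁻²
  B. [m²·s⁻¹] · [kg·s⁻¹] = kg·m²·s⁻²
  C. [kg·s⁻¹] · [m·s⁻¹] = kg·m·s⁻²  ← same
  D. J·m⁻² = N·m·m⁻² = kg·s⁻²
  E. kg·m·s⁻¹
Only C. matches kg·m·s⁻².

C.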